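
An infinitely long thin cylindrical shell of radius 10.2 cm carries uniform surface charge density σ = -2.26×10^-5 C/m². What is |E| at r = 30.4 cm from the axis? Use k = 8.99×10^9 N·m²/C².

E ≈ 8.57e5 V/m

Coaxial Gaussian cylinder, radius r = 30.4 cm, length L (r > 10.2 cm).
The whole shell is enclosed: λ_enc = σ·2πR = (-2.26×10^-5)·2π·(0.102) = -1.448×10^-5 C/m.
By Gauss's law (flux through the curved wall only), E·2πrL = λ_enc L/ε₀.
E = 2k|λ_enc|/r = 2(8.99×10^9)(1.448e-5)/(0.304) = 8.57×10^5 N/C.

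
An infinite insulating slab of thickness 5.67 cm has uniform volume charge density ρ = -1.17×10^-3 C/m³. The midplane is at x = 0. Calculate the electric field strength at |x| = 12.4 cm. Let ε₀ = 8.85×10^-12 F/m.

|E| ≈ 3.75e6 N/C

The point |x| = 12.4 cm lies outside the slab (half-thickness 0.02835 m). A symmetric pillbox spanning the full slab encloses Q_enc = ρ·d·A.
Flux = 2EA ⇒ E = |ρ|d/(2ε₀), independent of distance outside.
E = (1.17e-3)(0.0567)/(2·8.85×10^-12) = 3.75×10^6 N/C.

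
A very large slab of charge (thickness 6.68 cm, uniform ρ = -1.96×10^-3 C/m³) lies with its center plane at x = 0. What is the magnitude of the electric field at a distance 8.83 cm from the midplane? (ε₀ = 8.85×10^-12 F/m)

E = 7.40×10^6 N/C

The point |x| = 8.83 cm lies outside the slab (half-thickness 0.0334 m). A symmetric pillbox spanning the full slab encloses Q_enc = ρ·d·A.
Flux = 2EA ⇒ E = |ρ|d/(2ε₀), independent of distance outside.
E = (1.96e-3)(0.0668)/(2·8.85×10^-12) = 7.40×10^6 N/C.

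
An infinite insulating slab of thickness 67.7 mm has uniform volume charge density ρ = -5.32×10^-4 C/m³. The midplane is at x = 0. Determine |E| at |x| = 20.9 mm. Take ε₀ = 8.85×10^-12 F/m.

By symmetry E is perpendicular to the slab. A Gaussian pillbox from −20.9 mm to +20.9 mm (face area A) lies entirely within the slab.
Q_enc = ρ·(2x)·A and flux = 2EA, so 2EA = 2ρxA/ε₀ ⇒ E = |ρ|x/ε₀.
E = (5.32×10^-4)(0.0209)/(8.85×10^-12) = 1.26×10^6 N/C.

E = 1.26×10^6 N/C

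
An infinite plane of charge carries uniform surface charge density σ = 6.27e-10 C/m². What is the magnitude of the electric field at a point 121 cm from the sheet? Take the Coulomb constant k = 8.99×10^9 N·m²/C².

The symmetry is planar: E is normal to the sheet and the same magnitude on both sides. Take a pillbox straddling the sheet with end-cap area A.
Flux Φ = 2EA and Q_enc = σA, so 2EA = σA/ε₀ ⇒ E = |σ|/(2ε₀), independent of distance.
E = 2πk|σ| = 2π(8.99×10^9)(6.27×10^-10) = 35.4 N/C.

E = 35.4 N/C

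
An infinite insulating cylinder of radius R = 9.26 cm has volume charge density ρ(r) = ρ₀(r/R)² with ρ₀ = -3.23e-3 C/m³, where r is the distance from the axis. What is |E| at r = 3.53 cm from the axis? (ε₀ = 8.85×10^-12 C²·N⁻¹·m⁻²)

E ≈ 4.68e5 N/C

Choose a coaxial cylinder of radius r = 3.53 cm (arbitrary length L) as the Gaussian surface (r < R).
λ_enc = ∫₀^r ρ(r')·2πr' dr' = (2πρ₀/R²)·r^4/4 = -9.188×10^-7 C/m.
By Gauss's law (flux through the curved wall only), E·2πrL = λ_enc L/ε₀.
E = |λ_enc|/(2πε₀r) = (9.188e-7)/(2π·8.85×10^-12·0.0353) = 4.68×10^5 N/C.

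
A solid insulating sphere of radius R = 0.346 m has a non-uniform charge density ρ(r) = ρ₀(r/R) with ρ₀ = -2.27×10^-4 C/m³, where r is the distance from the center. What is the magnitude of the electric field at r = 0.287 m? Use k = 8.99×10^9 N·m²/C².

Use a concentric Gaussian sphere at r = 0.287 m (r < R).
Integrate the density: Q_enc = 4π ∫₀^r ρ₀(r'/R)^1 r'² dr' = 4πρ₀ r^4/(4·R) = -1.398×10^-5 C.
By Gauss's law, ∮E·dA = E·4πr² = Q_enc/ε₀.
E = k|Q_enc|/r² = (8.99×10^9)(1.398e-5)/(0.287)² = 1.53e6 N/C.

|E| ≈ 1.53e6 N/C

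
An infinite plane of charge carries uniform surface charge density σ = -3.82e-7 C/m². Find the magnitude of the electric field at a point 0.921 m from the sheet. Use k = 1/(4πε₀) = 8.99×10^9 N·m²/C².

E = 2.16e4 N/C

By planar symmetry E is perpendicular to the sheet and uniform; use a Gaussian pillbox with flat faces of area A on each side of the sheet.
Flux Φ = 2EA and Q_enc = σA, so 2EA = σA/ε₀ ⇒ E = |σ|/(2ε₀), independent of distance.
E = 2πk|σ| = 2π(8.99×10^9)(3.82×10^-7) = 2.16e4 N/C.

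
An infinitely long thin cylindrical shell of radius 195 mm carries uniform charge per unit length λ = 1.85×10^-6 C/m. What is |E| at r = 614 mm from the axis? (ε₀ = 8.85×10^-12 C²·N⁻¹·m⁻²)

By cylindrical symmetry E is radial; use a coaxial Gaussian cylinder of radius 614 mm and length L (r > 195 mm).
The full line charge is enclosed: λ_enc = 1.85×10^-6 C/m.
Gauss's law: E·2πrL = λ_enc L/ε₀.
E = |λ_enc|/(2πε₀r) = (1.85×10^-6)/(2π·8.85×10^-12·0.614) = 5.42×10^4 N/C.

E ≈ 5.42e4 N/C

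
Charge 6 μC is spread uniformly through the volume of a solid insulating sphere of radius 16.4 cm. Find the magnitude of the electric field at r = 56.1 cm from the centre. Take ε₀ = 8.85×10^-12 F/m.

By spherical symmetry E is radial; choose a Gaussian sphere of radius r = 56.1 cm (r > R, so the entire charge is enclosed).
Q_enc = 6 μC = 6.00e-6 C.
Applying ∮E·dA = Q_enc/ε₀ with Φ = E(4πr²):
E = |Q_enc|/(4πε₀r²) = (6.00×10^-6)/(4π·8.85×10^-12·(0.561)²) = 1.71e5 N/C.

E ≈ 1.71×10^5 N/C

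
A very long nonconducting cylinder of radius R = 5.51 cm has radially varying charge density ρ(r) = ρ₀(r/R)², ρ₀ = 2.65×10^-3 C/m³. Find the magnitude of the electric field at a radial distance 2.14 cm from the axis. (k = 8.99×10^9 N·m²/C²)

E = 2.42×10^5 N/C

Choose a coaxial cylinder of radius r = 2.14 cm (arbitrary length L) as the Gaussian surface (r < R).
Integrating ρ over the cross-section to radius r: λ_enc = (2πρ₀/R²) ∫₀^r r'^3 dr' = 2πρ₀ r^4/(4·R²) = 2.876×10^-7 C/m.
Since E is radial and uniform over the curved surface, Φ = E·2πrL = Q_enc/ε₀ = λ_enc L/ε₀.
E = 2k|λ_enc|/r = 2(8.99×10^9)(2.876×10^-7)/(0.0214) = 2.42×10^5 N/C.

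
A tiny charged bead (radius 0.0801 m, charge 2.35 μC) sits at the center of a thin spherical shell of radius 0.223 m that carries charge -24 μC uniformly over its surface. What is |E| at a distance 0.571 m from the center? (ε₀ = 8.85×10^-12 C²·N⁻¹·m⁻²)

E ≈ 5.97×10^5 N/C

Symmetry ⇒ E = E(r) r̂. Gaussian sphere of radius r = 0.571 m (r > 0.223 m, enclosing both).
Q_enc = (2.35 μC) + (-24 μC) = -2.165×10^-5 C.
Applying ∮E·dA = Q_enc/ε₀ with Φ = E(4πr²):
E = |Q_enc|/(4πε₀r²) = (2.165×10^-5)/(4π·8.85×10^-12·(0.571)²) = 5.97×10^5 N/C.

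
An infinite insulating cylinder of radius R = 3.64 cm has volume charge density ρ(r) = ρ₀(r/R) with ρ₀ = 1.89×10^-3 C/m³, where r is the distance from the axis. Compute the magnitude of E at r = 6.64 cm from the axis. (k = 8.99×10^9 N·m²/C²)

Choose a coaxial cylinder of radius r = 6.64 cm (arbitrary length L) as the Gaussian surface (r > R, full charge per length enclosed).
λ_enc = 2π ∫₀^R ρ₀(r'/R)^1 r' dr' = 2πρ₀R²/3 = 5.245e-6 C/m.
Applying ∮E·dA = Q_enc/ε₀ with the end caps contributing no flux:
E = 2k|λ_enc|/r = 2(8.99×10^9)(5.245×10^-6)/(0.0664) = 1.42×10^6 N/C.

E = 1.42×10^6 N/C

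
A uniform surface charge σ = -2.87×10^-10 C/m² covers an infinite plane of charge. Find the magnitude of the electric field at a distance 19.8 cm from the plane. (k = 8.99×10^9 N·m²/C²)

16.2 V/m

The symmetry is planar: E is normal to the sheet and the same magnitude on both sides. Take a pillbox straddling the sheet with end-cap area A.
Only the two end caps contribute flux: Φ = 2EA. With Q_enc = σA, Gauss's law gives E = |σ|/(2ε₀).
E = 2πk|σ| = 2π(8.99×10^9)(2.87×10^-10) = 16.2 N/C.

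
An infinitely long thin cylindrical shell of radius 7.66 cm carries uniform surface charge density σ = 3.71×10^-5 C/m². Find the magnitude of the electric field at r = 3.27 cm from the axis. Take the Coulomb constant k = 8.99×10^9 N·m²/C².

Coaxial Gaussian cylinder, radius r = 3.27 cm, length L (r < 7.66 cm, inside the shell).
All the surface charge lies outside this cylinder: Q_enc = 0, hence E = 0.

E = 0 (no enclosed charge)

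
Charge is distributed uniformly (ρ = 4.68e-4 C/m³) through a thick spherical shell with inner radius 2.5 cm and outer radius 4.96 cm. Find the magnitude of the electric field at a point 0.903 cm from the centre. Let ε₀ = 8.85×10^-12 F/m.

Take a concentric spherical Gaussian surface of radius r = 0.903 cm (r < 2.5 cm, inside the empty cavity).
No charge is enclosed, so by Gauss's law E·4πr² = 0 ⇒ E = 0.

E = 0 (no enclosed charge)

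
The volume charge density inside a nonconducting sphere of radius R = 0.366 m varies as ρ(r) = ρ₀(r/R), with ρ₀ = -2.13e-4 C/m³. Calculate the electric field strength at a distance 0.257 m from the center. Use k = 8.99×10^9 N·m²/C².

Take a concentric spherical Gaussian surface of radius r = 0.257 m (r < R).
Q_enc = ∫₀^r ρ(r')·4πr'² dr' = (4πρ₀/R) ∫₀^r r'^3 dr' = 4πρ₀ r^4/(4·R) = -7.976×10^-6 C.
By Gauss's law, ∮E·dA = E·4πr² = Q_enc/ε₀.
E = k|Q_enc|/r² = (8.99×10^9)(7.976×10^-6)/(0.257)² = 1.09e6 N/C.

1.09×10^6 N/C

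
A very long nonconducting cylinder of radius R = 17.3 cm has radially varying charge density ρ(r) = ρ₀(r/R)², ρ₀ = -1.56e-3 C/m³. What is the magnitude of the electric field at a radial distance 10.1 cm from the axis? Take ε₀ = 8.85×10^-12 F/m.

|E| = 1.52×10^6 V/m

Coaxial Gaussian cylinder, radius r = 10.1 cm, length L (r < R).
Integrating ρ over the cross-section to radius r: λ_enc = (2πρ₀/R²) ∫₀^r r'^3 dr' = 2πρ₀ r^4/(4·R²) = -8.52×10^-6 C/m.
Applying ∮E·dA = Q_enc/ε₀ with the end caps contributing no flux:
E = |λ_enc|/(2πε₀r) = (8.52e-6)/(2π·8.85×10^-12·0.101) = 1.52×10^6 N/C.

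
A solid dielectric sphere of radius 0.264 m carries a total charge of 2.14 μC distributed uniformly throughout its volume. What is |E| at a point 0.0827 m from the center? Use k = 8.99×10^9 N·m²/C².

Use a concentric Gaussian sphere at r = 0.0827 m (r < R).
For a uniform sphere the enclosed fraction is (r/R)³, so Q_enc = (2.14 μC)(0.0827/0.264)³ = 6.578×10^-8 C.
By Gauss's law, ∮E·dA = E·4πr² = Q_enc/ε₀.
E = k|Q_enc|/r² = (8.99×10^9)(6.578×10^-8)/(0.0827)² = 8.65×10^4 N/C.

|E| = 8.65×10^4 V/m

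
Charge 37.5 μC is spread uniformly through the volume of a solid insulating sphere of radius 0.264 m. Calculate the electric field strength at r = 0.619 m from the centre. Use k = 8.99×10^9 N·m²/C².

|E| ≈ 8.80×10^5 N/C

By spherical symmetry E is radial; choose a Gaussian sphere of radius r = 0.619 m (r > R, so the entire charge is enclosed).
Q_enc = 37.5 μC = 3.75e-5 C.
Since E is radial and uniform over the Gaussian sphere, Φ = E·4πr² = Q_enc/ε₀.
E = k|Q_enc|/r² = (8.99×10^9)(3.75×10^-5)/(0.619)² = 8.80×10^5 N/C.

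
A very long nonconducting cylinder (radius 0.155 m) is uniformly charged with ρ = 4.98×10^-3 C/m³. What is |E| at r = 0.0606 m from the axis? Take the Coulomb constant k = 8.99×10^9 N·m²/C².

|E| ≈ 1.70×10^7 N/C

By cylindrical symmetry E is radial; use a coaxial Gaussian cylinder of radius 0.0606 m and length L (r < R).
Charge inside radius r per length L is ρ·πr²·L, so λ_enc = ρπr² = 5.745e-5 C/m.
Gauss's law: E·2πrL = λ_enc L/ε₀.
E = 2k|λ_enc|/r = 2(8.99×10^9)(5.745e-5)/(0.0606) = 1.70×10^7 N/C.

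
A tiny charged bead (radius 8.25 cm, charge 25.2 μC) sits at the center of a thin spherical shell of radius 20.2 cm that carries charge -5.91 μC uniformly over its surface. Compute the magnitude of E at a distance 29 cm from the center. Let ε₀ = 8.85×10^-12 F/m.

|E| ≈ 2.06×10^6 N/C

Use a concentric Gaussian sphere at r = 29 cm (r > 20.2 cm, enclosing both).
Q_enc = (25.2 μC) + (-5.91 μC) = 1.929×10^-5 C.
Since E is radial and uniform over the Gaussian sphere, Φ = E·4πr² = Q_enc/ε₀.
E = |Q_enc|/(4πε₀r²) = (1.929×10^-5)/(4π·8.85×10^-12·(0.29)²) = 2.06×10^6 N/C.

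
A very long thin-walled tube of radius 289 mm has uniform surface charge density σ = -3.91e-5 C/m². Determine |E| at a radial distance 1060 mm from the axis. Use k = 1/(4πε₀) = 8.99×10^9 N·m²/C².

Take a coaxial cylindrical Gaussian surface of radius r = 1060 mm and length L (r > 289 mm).
The whole shell is enclosed: λ_enc = σ·2πR = (-3.91×10^-5)·2π·(0.289) = -7.10e-5 C/m.
Since E is radial and uniform over the curved surface, Φ = E·2πrL = Q_enc/ε₀ = λ_enc L/ε₀.
E = 2k|λ_enc|/r = 2(8.99×10^9)(7.10×10^-5)/(1.06) = 1.20e6 N/C.

1.20×10^6 N/C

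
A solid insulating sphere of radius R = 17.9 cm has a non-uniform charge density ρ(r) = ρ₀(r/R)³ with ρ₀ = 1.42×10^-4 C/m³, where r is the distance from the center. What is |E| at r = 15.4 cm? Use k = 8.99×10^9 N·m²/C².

Take a concentric spherical Gaussian surface of radius r = 15.4 cm (r < R).
Integrate the density: Q_enc = 4π ∫₀^r ρ₀(r'/R)^3 r'² dr' = 4πρ₀ r^6/(6·R³) = 6.917×10^-7 C.
Applying ∮E·dA = Q_enc/ε₀ with Φ = E(4πr²):
E = k|Q_enc|/r² = (8.99×10^9)(6.917×10^-7)/(0.154)² = 2.62×10^5 N/C.

E ≈ 2.62×10^5 N/C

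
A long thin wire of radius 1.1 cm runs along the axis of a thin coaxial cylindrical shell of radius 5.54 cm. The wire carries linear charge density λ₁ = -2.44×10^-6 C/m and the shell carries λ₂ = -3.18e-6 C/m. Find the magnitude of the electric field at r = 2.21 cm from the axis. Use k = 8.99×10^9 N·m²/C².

Take a coaxial cylindrical Gaussian surface of radius r = 2.21 cm and length L (between the conductors, 1.1 cm < r < 5.54 cm).
The shell at 5.54 cm lies outside the Gaussian surface, so λ_enc = λ₁ = -2.44e-6 C/m.
Since E is radial and uniform over the curved surface, Φ = E·2πrL = Q_enc/ε₀ = λ_enc L/ε₀.
E = 2k|λ_enc|/r = 2(8.99×10^9)(2.44×10^-6)/(0.0221) = 1.99×10^6 N/C.

|E| ≈ 1.99×10^6 V/m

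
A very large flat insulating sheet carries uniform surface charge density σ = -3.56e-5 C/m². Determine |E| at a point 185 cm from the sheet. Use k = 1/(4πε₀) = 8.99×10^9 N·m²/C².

E ≈ 2.01e6 N/C

Choose a cylindrical pillbox piercing the sheet, end faces (area A) parallel to it.
Flux Φ = 2EA and Q_enc = σA, so 2EA = σA/ε₀ ⇒ E = |σ|/(2ε₀), independent of distance.
E = 2πk|σ| = 2π(8.99×10^9)(3.56e-5) = 2.01×10^6 N/C.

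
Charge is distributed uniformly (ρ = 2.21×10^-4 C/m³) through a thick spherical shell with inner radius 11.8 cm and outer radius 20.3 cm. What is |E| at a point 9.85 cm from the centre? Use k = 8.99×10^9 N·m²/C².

Symmetry ⇒ E = E(r) r̂. Gaussian sphere of radius r = 9.85 cm (r < 11.8 cm, inside the empty cavity).
No charge is enclosed, so by Gauss's law E·4πr² = 0 ⇒ E = 0.

|E| = 0 V/m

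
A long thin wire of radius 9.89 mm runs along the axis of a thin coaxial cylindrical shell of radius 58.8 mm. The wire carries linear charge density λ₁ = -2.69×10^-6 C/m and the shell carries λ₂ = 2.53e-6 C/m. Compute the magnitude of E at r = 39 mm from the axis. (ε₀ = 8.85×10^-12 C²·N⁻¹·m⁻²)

|E| ≈ 1.24×10^6 V/m

Take a coaxial cylindrical Gaussian surface of radius r = 39 mm and length L (between the conductors, 9.89 mm < r < 58.8 mm).
Only the inner wire is enclosed; the outer shell contributes nothing inside itself. λ_enc = λ₁ = -2.69×10^-6 C/m.
Since E is radial and uniform over the curved surface, Φ = E·2πrL = Q_enc/ε₀ = λ_enc L/ε₀.
E = |λ_enc|/(2πε₀r) = (2.69×10^-6)/(2π·8.85×10^-12·0.039) = 1.24×10^6 N/C.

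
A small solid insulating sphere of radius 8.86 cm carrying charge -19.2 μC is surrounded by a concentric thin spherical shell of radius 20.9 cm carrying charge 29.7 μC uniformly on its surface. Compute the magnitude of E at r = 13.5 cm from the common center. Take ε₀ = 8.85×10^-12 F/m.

9.47e6 N/C

Take a concentric spherical Gaussian surface of radius r = 13.5 cm (between the bodies, 8.86 cm < r < 20.9 cm).
The shell at 20.9 cm lies outside the Gaussian surface, so Q_enc = -19.2 μC = -1.92e-5 C.
Applying ∮E·dA = Q_enc/ε₀ with Φ = E(4πr²):
E = |Q_enc|/(4πε₀r²) = (1.92×10^-5)/(4π·8.85×10^-12·(0.135)²) = 9.47e6 N/C.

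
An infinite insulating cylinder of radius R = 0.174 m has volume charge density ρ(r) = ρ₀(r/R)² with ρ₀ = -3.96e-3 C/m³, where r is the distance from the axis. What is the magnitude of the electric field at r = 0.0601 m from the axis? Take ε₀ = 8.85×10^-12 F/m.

E = 8.02×10^5 N/C

Take a coaxial cylindrical Gaussian surface of radius r = 0.0601 m and length L (r < R).
Integrating ρ over the cross-section to radius r: λ_enc = (2πρ₀/R²) ∫₀^r r'^3 dr' = 2πρ₀ r^4/(4·R²) = -2.68e-6 C/m.
Since E is radial and uniform over the curved surface, Φ = E·2πrL = Q_enc/ε₀ = λ_enc L/ε₀.
E = |λ_enc|/(2πε₀r) = (2.68×10^-6)/(2π·8.85×10^-12·0.0601) = 8.02e5 N/C.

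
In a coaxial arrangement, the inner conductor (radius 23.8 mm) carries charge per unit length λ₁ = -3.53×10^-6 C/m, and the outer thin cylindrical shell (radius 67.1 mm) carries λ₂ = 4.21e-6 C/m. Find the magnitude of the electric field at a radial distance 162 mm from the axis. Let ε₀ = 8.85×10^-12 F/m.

E ≈ 7.55×10^4 N/C

Choose a coaxial cylinder of radius r = 162 mm (arbitrary length L) as the Gaussian surface (r > 67.1 mm, enclosing both).
λ_enc = λ₁ + λ₂ = (-3.53×10^-6) + (4.21e-6) = 6.80×10^-7 C/m.
Applying ∮E·dA = Q_enc/ε₀ with the end caps contributing no flux:
E = |λ_enc|/(2πε₀r) = (6.80×10^-7)/(2π·8.85×10^-12·0.162) = 7.55e4 N/C.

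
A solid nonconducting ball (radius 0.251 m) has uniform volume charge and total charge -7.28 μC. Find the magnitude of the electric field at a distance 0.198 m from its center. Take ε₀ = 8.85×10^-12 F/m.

Symmetry ⇒ E = E(r) r̂. Gaussian sphere of radius r = 0.198 m (r < R).
For a uniform sphere the enclosed fraction is (r/R)³, so Q_enc = (-7.28 μC)(0.198/0.251)³ = -3.574×10^-6 C.
Gauss's law: E·4πr² = Q_enc/ε₀.
E = |Q_enc|/(4πε₀r²) = (3.574e-6)/(4π·8.85×10^-12·(0.198)²) = 8.20×10^5 N/C.

8.20×10^5 N/C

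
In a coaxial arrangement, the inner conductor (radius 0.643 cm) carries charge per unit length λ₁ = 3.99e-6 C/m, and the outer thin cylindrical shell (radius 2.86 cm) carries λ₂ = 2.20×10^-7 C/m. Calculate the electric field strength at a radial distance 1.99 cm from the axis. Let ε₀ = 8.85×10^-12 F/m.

Coaxial Gaussian cylinder, radius r = 1.99 cm, length L (between the conductors, 0.643 cm < r < 2.86 cm).
The shell at 2.86 cm lies outside the Gaussian surface, so λ_enc = λ₁ = 3.99×10^-6 C/m.
Applying ∮E·dA = Q_enc/ε₀ with the end caps contributing no flux:
E = |λ_enc|/(2πε₀r) = (3.99×10^-6)/(2π·8.85×10^-12·0.0199) = 3.61e6 N/C.

|E| ≈ 3.61×10^6 N/C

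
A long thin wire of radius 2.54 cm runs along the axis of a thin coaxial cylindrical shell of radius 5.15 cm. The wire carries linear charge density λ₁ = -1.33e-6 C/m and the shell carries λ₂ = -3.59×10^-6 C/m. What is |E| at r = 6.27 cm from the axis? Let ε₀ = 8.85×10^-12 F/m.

Take a coaxial cylindrical Gaussian surface of radius r = 6.27 cm and length L (r > 5.15 cm, enclosing both).
λ_enc = λ₁ + λ₂ = (-1.33e-6) + (-3.59×10^-6) = -4.92×10^-6 C/m.
Applying ∮E·dA = Q_enc/ε₀ with the end caps contributing no flux:
E = |λ_enc|/(2πε₀r) = (4.92×10^-6)/(2π·8.85×10^-12·0.0627) = 1.41e6 N/C.

|E| = 1.41e6 V/m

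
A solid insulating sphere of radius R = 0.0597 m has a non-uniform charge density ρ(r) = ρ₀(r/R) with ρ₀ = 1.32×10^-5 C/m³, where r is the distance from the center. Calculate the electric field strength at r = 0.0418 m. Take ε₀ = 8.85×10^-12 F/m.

E ≈ 1.09e4 N/C

Symmetry ⇒ E = E(r) r̂. Gaussian sphere of radius r = 0.0418 m (r < R).
Integrate the density: Q_enc = 4π ∫₀^r ρ₀(r'/R)^1 r'² dr' = 4πρ₀ r^4/(4·R) = 2.121×10^-9 C.
Applying ∮E·dA = Q_enc/ε₀ with Φ = E(4πr²):
E = |Q_enc|/(4πε₀r²) = (2.121×10^-9)/(4π·8.85×10^-12·(0.0418)²) = 1.09e4 N/C.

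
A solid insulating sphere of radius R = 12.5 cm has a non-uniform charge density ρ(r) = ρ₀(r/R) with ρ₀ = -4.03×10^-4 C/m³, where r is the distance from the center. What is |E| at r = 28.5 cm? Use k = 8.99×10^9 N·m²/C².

E = 2.74e5 N/C

Take a concentric spherical Gaussian surface of radius r = 28.5 cm (r > R, all charge enclosed).
Q_enc = 4π ∫₀^R ρ₀(r'/R)^1 r'² dr' = 4πρ₀R³/4 = -2.473×10^-6 C.
By Gauss's law, ∮E·dA = E·4πr² = Q_enc/ε₀.
E = k|Q_enc|/r² = (8.99×10^9)(2.473×10^-6)/(0.285)² = 2.74×10^5 N/C.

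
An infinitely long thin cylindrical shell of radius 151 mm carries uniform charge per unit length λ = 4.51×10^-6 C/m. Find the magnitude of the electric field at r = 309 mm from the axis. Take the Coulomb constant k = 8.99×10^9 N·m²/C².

2.62e5 N/C

Choose a coaxial cylinder of radius r = 309 mm (arbitrary length L) as the Gaussian surface (r > 151 mm).
The full line charge is enclosed: λ_enc = 4.51×10^-6 C/m.
By Gauss's law (flux through the curved wall only), E·2πrL = λ_enc L/ε₀.
E = 2k|λ_enc|/r = 2(8.99×10^9)(4.51×10^-6)/(0.309) = 2.62×10^5 N/C.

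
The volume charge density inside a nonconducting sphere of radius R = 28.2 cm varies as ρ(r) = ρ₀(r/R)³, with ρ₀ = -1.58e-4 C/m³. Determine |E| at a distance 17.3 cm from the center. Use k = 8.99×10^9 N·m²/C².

Take a concentric spherical Gaussian surface of radius r = 17.3 cm (r < R).
Integrate the density: Q_enc = 4π ∫₀^r ρ₀(r'/R)^3 r'² dr' = 4πρ₀ r^6/(6·R³) = -3.956e-7 C.
By Gauss's law, ∮E·dA = E·4πr² = Q_enc/ε₀.
E = k|Q_enc|/r² = (8.99×10^9)(3.956×10^-7)/(0.173)² = 1.19×10^5 N/C.

|E| = 1.19e5 V/m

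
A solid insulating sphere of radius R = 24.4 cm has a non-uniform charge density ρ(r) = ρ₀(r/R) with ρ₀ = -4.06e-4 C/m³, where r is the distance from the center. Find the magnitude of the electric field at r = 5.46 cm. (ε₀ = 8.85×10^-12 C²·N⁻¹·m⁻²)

1.40×10^5 N/C

Take a concentric spherical Gaussian surface of radius r = 5.46 cm (r < R).
Q_enc = ∫₀^r ρ(r')·4πr'² dr' = (4πρ₀/R) ∫₀^r r'^3 dr' = 4πρ₀ r^4/(4·R) = -4.646×10^-8 C.
Gauss's law: E·4πr² = Q_enc/ε₀.
E = |Q_enc|/(4πε₀r²) = (4.646×10^-8)/(4π·8.85×10^-12·(0.0546)²) = 1.40×10^5 N/C.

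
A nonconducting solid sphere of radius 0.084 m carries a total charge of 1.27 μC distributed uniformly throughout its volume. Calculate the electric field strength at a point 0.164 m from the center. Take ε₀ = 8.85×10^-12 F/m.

|E| ≈ 4.25×10^5 N/C

Symmetry ⇒ E = E(r) r̂. Gaussian sphere of radius r = 0.164 m (r > R, so the entire charge is enclosed).
Q_enc = 1.27 μC = 1.27e-6 C.
Gauss's law: E·4πr² = Q_enc/ε₀.
E = |Q_enc|/(4πε₀r²) = (1.27×10^-6)/(4π·8.85×10^-12·(0.164)²) = 4.25×10^5 N/C.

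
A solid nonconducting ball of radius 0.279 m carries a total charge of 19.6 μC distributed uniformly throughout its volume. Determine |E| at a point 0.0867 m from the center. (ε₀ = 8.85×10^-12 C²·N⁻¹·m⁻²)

E = 7.04×10^5 V/m

Symmetry ⇒ E = E(r) r̂. Gaussian sphere of radius r = 0.0867 m (r < R).
For a uniform sphere the enclosed fraction is (r/R)³, so Q_enc = (19.6 μC)(0.0867/0.279)³ = 5.882e-7 C.
Gauss's law: E·4πr² = Q_enc/ε₀.
E = |Q_enc|/(4πε₀r²) = (5.882e-7)/(4π·8.85×10^-12·(0.0867)²) = 7.04×10^5 N/C.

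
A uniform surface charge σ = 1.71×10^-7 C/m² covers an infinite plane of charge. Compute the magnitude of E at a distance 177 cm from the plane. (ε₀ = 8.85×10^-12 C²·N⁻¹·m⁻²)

9.66×10^3 N/C

Choose a cylindrical pillbox piercing the sheet, end faces (area A) parallel to it.
Only the two end caps contribute flux: Φ = 2EA. With Q_enc = σA, Gauss's law gives E = |σ|/(2ε₀).
E = |σ|/(2ε₀) = (1.71e-7)/(2·8.85×10^-12) = 9.66×10^3 N/C.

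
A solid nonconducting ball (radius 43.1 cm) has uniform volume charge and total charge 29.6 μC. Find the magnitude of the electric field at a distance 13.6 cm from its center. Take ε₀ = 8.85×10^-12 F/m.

|E| = 4.52×10^5 V/m

Use a concentric Gaussian sphere at r = 13.6 cm (r < R).
Only the charge within r is enclosed: Q_enc = Q·(r/R)³ = (29.6 μC)·(13.6 cm/43.1 cm)³ = 9.30×10^-7 C.
Since E is radial and uniform over the Gaussian sphere, Φ = E·4πr² = Q_enc/ε₀.
E = |Q_enc|/(4πε₀r²) = (9.30×10^-7)/(4π·8.85×10^-12·(0.136)²) = 4.52×10^5 N/C.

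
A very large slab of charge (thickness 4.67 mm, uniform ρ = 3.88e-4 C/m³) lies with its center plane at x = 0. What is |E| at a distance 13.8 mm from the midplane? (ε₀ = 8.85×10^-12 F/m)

1.02×10^5 N/C

The point |x| = 13.8 mm lies outside the slab (half-thickness 0.002335 m). A symmetric pillbox spanning the full slab encloses Q_enc = ρ·d·A.
Flux = 2EA ⇒ E = |ρ|d/(2ε₀), independent of distance outside.
E = (3.88×10^-4)(0.00467)/(2·8.85×10^-12) = 1.02×10^5 N/C.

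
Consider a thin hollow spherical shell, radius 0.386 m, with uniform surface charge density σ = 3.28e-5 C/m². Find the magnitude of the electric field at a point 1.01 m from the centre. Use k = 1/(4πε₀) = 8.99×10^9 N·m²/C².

E ≈ 5.41e5 V/m

By spherical symmetry E is radial; choose a Gaussian sphere of radius r = 1.01 m (r > 0.386 m).
The entire shell is enclosed: Q_enc = σ·4πR² = (3.28e-5)·4π·(0.386)² = 6.141×10^-5 C.
Since E is radial and uniform over the Gaussian sphere, Φ = E·4πr² = Q_enc/ε₀.
E = k|Q_enc|/r² = (8.99×10^9)(6.141e-5)/(1.01)² = 5.41e5 N/C.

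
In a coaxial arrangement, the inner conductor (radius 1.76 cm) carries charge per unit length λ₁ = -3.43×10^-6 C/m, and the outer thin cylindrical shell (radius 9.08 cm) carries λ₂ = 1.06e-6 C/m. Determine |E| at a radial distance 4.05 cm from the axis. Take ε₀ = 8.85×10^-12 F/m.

E ≈ 1.52e6 N/C

Take a coaxial cylindrical Gaussian surface of radius r = 4.05 cm and length L (between the conductors, 1.76 cm < r < 9.08 cm).
The shell at 9.08 cm lies outside the Gaussian surface, so λ_enc = λ₁ = -3.43e-6 C/m.
Applying ∮E·dA = Q_enc/ε₀ with the end caps contributing no flux:
E = |λ_enc|/(2πε₀r) = (3.43×10^-6)/(2π·8.85×10^-12·0.0405) = 1.52×10^6 N/C.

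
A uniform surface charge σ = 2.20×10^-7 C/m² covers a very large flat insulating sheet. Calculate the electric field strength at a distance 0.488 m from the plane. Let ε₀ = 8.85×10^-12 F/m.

E = 1.24×10^4 V/m

The symmetry is planar: E is normal to the sheet and the same magnitude on both sides. Take a pillbox straddling the sheet with end-cap area A.
Only the two end caps contribute flux: Φ = 2EA. With Q_enc = σA, Gauss's law gives E = |σ|/(2ε₀).
E = |σ|/(2ε₀) = (2.20×10^-7)/(2·8.85×10^-12) = 1.24×10^4 N/C.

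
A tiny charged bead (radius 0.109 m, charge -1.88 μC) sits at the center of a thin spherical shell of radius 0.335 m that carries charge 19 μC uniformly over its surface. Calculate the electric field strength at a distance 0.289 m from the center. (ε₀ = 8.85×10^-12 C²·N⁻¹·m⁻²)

Take a concentric spherical Gaussian surface of radius r = 0.289 m (between the bodies, 0.109 m < r < 0.335 m).
The shell at 0.335 m lies outside the Gaussian surface, so Q_enc = -1.88 μC = -1.88e-6 C.
Since E is radial and uniform over the Gaussian sphere, Φ = E·4πr² = Q_enc/ε₀.
E = |Q_enc|/(4πε₀r²) = (1.88×10^-6)/(4π·8.85×10^-12·(0.289)²) = 2.02e5 N/C.

2.02×10^5 V/m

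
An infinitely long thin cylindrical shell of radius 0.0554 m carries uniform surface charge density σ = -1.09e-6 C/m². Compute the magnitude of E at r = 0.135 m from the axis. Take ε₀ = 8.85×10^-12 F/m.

E = 5.05e4 V/m

By cylindrical symmetry E is radial; use a coaxial Gaussian cylinder of radius 0.135 m and length L (r > 0.0554 m).
The whole shell is enclosed: λ_enc = σ·2πR = (-1.09×10^-6)·2π·(0.0554) = -3.794e-7 C/m.
Since E is radial and uniform over the curved surface, Φ = E·2πrL = Q_enc/ε₀ = λ_enc L/ε₀.
E = |λ_enc|/(2πε₀r) = (3.794e-7)/(2π·8.85×10^-12·0.135) = 5.05e4 N/C.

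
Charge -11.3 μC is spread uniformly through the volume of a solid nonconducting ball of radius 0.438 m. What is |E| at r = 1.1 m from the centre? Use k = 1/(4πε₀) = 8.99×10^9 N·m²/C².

Take a concentric spherical Gaussian surface of radius r = 1.1 m (r > R, so the entire charge is enclosed).
Q_enc = -11.3 μC = -1.13×10^-5 C.
Applying ∮E·dA = Q_enc/ε₀ with Φ = E(4πr²):
E = k|Q_enc|/r² = (8.99×10^9)(1.13×10^-5)/(1.1)² = 8.40×10^4 N/C.

8.40×10^4 N/C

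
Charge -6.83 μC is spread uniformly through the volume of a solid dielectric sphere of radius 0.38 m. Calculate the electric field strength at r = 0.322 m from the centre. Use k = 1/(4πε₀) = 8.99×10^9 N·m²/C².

|E| ≈ 3.60×10^5 N/C

Take a concentric spherical Gaussian surface of radius r = 0.322 m (r < R).
Only the charge within r is enclosed: Q_enc = Q·(r/R)³ = (-6.83 μC)·(0.322 m/0.38 m)³ = -4.156e-6 C.
Gauss's law: E·4πr² = Q_enc/ε₀.
E = k|Q_enc|/r² = (8.99×10^9)(4.156×10^-6)/(0.322)² = 3.60×10^5 N/C.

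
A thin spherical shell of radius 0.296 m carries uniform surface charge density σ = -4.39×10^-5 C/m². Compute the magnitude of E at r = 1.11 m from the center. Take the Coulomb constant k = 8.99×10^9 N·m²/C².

Symmetry ⇒ E = E(r) r̂. Gaussian sphere of radius r = 1.11 m (r > 0.296 m).
The entire shell is enclosed: Q_enc = σ·4πR² = (-4.39e-5)·4π·(0.296)² = -4.833×10^-5 C.
Applying ∮E·dA = Q_enc/ε₀ with Φ = E(4πr²):
E = k|Q_enc|/r² = (8.99×10^9)(4.833×10^-5)/(1.11)² = 3.53×10^5 N/C.

E ≈ 3.53×10^5 V/m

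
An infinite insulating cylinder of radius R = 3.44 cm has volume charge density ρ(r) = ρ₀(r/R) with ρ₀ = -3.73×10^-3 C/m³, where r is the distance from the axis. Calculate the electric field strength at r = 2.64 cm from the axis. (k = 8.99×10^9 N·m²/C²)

E ≈ 2.85×10^6 V/m

Choose a coaxial cylinder of radius r = 2.64 cm (arbitrary length L) as the Gaussian surface (r < R).
Integrating ρ over the cross-section to radius r: λ_enc = (2πρ₀/R) ∫₀^r r'^2 dr' = 2πρ₀ r^3/(3·R) = -4.179×10^-6 C/m.
Gauss's law: E·2πrL = λ_enc L/ε₀.
E = 2k|λ_enc|/r = 2(8.99×10^9)(4.179×10^-6)/(0.0264) = 2.85×10^6 N/C.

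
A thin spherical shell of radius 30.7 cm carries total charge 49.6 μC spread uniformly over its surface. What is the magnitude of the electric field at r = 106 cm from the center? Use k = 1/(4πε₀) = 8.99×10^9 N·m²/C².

By spherical symmetry E is radial; choose a Gaussian sphere of radius r = 106 cm (r > 30.7 cm).
The entire shell is enclosed: Q_enc = 4.96e-5 C.
Applying ∮E·dA = Q_enc/ε₀ with Φ = E(4πr²):
E = k|Q_enc|/r² = (8.99×10^9)(4.96e-5)/(1.06)² = 3.97e5 N/C.

E ≈ 3.97×10^5 N/C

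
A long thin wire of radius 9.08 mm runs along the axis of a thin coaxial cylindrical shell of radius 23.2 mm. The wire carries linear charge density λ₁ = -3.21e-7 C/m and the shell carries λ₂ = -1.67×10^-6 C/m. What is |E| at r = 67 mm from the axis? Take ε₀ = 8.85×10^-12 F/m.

Take a coaxial cylindrical Gaussian surface of radius r = 67 mm and length L (r > 23.2 mm, enclosing both).
λ_enc = λ₁ + λ₂ = (-3.21×10^-7) + (-1.67×10^-6) = -1.991×10^-6 C/m.
Applying ∮E·dA = Q_enc/ε₀ with the end caps contributing no flux:
E = |λ_enc|/(2πε₀r) = (1.991e-6)/(2π·8.85×10^-12·0.067) = 5.34×10^5 N/C.

E ≈ 5.34×10^5 N/C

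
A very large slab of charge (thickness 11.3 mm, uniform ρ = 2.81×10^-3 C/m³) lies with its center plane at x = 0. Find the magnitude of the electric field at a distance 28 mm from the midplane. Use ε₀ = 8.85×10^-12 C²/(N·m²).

The point |x| = 28 mm lies outside the slab (half-thickness 0.00565 m). A symmetric pillbox spanning the full slab encloses Q_enc = ρ·d·A.
Flux = 2EA ⇒ E = |ρ|d/(2ε₀), independent of distance outside.
E = (2.81×10^-3)(0.0113)/(2·8.85×10^-12) = 1.79×10^6 N/C.

E ≈ 1.79e6 V/m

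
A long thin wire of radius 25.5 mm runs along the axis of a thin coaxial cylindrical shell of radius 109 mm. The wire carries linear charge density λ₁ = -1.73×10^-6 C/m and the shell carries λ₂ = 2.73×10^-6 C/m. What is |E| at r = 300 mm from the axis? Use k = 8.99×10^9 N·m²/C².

By cylindrical symmetry E is radial; use a coaxial Gaussian cylinder of radius 300 mm and length L (r > 109 mm, enclosing both).
λ_enc = λ₁ + λ₂ = (-1.73e-6) + (2.73e-6) = 1.00×10^-6 C/m.
Applying ∮E·dA = Q_enc/ε₀ with the end caps contributing no flux:
E = 2k|λ_enc|/r = 2(8.99×10^9)(1.00e-6)/(0.3) = 5.99×10^4 N/C.

5.99×10^4 N/C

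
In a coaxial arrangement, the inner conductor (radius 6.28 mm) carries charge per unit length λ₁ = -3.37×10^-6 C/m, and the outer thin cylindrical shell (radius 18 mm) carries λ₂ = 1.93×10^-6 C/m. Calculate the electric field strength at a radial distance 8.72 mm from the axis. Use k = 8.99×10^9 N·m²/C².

Choose a coaxial cylinder of radius r = 8.72 mm (arbitrary length L) as the Gaussian surface (between the conductors, 6.28 mm < r < 18 mm).
Only the inner wire is enclosed; the outer shell contributes nothing inside itself. λ_enc = λ₁ = -3.37×10^-6 C/m.
By Gauss's law (flux through the curved wall only), E·2πrL = λ_enc L/ε₀.
E = 2k|λ_enc|/r = 2(8.99×10^9)(3.37×10^-6)/(0.00872) = 6.95e6 N/C.

|E| = 6.95×10^6 V/m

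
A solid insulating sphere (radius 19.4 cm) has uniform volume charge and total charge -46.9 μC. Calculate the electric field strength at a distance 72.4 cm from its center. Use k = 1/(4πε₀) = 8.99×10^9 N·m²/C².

Take a concentric spherical Gaussian surface of radius r = 72.4 cm (r > R, so the entire charge is enclosed).
Q_enc = -46.9 μC = -4.69×10^-5 C.
Applying ∮E·dA = Q_enc/ε₀ with Φ = E(4πr²):
E = k|Q_enc|/r² = (8.99×10^9)(4.69×10^-5)/(0.724)² = 8.04×10^5 N/C.

E = 8.04e5 N/C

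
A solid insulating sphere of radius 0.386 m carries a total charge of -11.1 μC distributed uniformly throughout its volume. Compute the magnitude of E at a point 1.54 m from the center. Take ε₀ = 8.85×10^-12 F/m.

4.21e4 N/C

Take a concentric spherical Gaussian surface of radius r = 1.54 m (r > R, so the entire charge is enclosed).
Q_enc = -11.1 μC = -1.11×10^-5 C.
By Gauss's law, ∮E·dA = E·4πr² = Q_enc/ε₀.
E = |Q_enc|/(4πε₀r²) = (1.11e-5)/(4π·8.85×10^-12·(1.54)²) = 4.21×10^4 N/C.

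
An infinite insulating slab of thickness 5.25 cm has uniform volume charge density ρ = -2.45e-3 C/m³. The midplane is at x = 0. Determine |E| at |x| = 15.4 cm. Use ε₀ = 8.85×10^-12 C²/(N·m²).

The point |x| = 15.4 cm lies outside the slab (half-thickness 0.02625 m). A symmetric pillbox spanning the full slab encloses Q_enc = ρ·d·A.
Flux = 2EA ⇒ E = |ρ|d/(2ε₀), independent of distance outside.
E = (2.45×10^-3)(0.0525)/(2·8.85×10^-12) = 7.27e6 N/C.

E = 7.27e6 N/C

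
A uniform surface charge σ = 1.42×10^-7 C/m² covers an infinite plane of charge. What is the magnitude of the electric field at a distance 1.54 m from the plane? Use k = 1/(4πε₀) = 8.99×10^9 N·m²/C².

|E| = 8.02e3 V/m

By planar symmetry E is perpendicular to the sheet and uniform; use a Gaussian pillbox with flat faces of area A on each side of the sheet.
Flux Φ = 2EA and Q_enc = σA, so 2EA = σA/ε₀ ⇒ E = |σ|/(2ε₀), independent of distance.
E = 2πk|σ| = 2π(8.99×10^9)(1.42×10^-7) = 8.02×10^3 N/C.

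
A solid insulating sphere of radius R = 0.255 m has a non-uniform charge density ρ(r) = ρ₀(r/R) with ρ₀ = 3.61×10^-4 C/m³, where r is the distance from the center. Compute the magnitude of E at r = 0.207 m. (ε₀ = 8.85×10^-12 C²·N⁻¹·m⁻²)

1.71×10^6 N/C

Take a concentric spherical Gaussian surface of radius r = 0.207 m (r < R).
Q_enc = ∫₀^r ρ(r')·4πr'² dr' = (4πρ₀/R) ∫₀^r r'^3 dr' = 4πρ₀ r^4/(4·R) = 8.166×10^-6 C.
Applying ∮E·dA = Q_enc/ε₀ with Φ = E(4πr²):
E = |Q_enc|/(4πε₀r²) = (8.166×10^-6)/(4π·8.85×10^-12·(0.207)²) = 1.71×10^6 N/C.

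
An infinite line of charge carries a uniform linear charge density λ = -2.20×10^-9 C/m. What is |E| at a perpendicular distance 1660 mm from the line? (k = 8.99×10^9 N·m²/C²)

E ≈ 23.8 N/C

Choose a coaxial cylinder of radius r = 1660 mm (arbitrary length L) as the Gaussian surface.
Q_enc = λL, so λ_enc = -2.20×10^-9 C/m.
Since E is radial and uniform over the curved surface, Φ = E·2πrL = Q_enc/ε₀ = λ_enc L/ε₀.
E = 2k|λ_enc|/r = 2(8.99×10^9)(2.20e-9)/(1.66) = 23.8 N/C.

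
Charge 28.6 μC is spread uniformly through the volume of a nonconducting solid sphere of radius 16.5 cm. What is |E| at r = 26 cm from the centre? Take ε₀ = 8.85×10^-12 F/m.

|E| ≈ 3.80e6 N/C

Take a concentric spherical Gaussian surface of radius r = 26 cm (r > R, so the entire charge is enclosed).
Q_enc = 28.6 μC = 2.86×10^-5 C.
Applying ∮E·dA = Q_enc/ε₀ with Φ = E(4πr²):
E = |Q_enc|/(4πε₀r²) = (2.86×10^-5)/(4π·8.85×10^-12·(0.26)²) = 3.80×10^6 N/C.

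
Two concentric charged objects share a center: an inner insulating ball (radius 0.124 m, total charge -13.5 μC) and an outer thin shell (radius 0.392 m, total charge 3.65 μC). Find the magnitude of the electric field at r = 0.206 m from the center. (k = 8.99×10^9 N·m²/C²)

By spherical symmetry E is radial; choose a Gaussian sphere of radius r = 0.206 m (between the bodies, 0.124 m < r < 0.392 m).
Only the inner charge is enclosed; the outer shell contributes nothing inside itself. Q_enc = -13.5 μC = -1.35×10^-5 C.
Applying ∮E·dA = Q_enc/ε₀ with Φ = E(4πr²):
E = k|Q_enc|/r² = (8.99×10^9)(1.35×10^-5)/(0.206)² = 2.86×10^6 N/C.

2.86e6 N/C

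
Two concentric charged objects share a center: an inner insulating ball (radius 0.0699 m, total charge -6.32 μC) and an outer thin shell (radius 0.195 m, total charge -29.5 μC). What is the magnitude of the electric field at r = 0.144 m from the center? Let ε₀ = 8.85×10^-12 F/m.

|E| ≈ 2.74e6 N/C

Symmetry ⇒ E = E(r) r̂. Gaussian sphere of radius r = 0.144 m (between the bodies, 0.0699 m < r < 0.195 m).
Only the inner charge is enclosed; the outer shell contributes nothing inside itself. Q_enc = -6.32 μC = -6.32×10^-6 C.
By Gauss's law, ∮E·dA = E·4πr² = Q_enc/ε₀.
E = |Q_enc|/(4πε₀r²) = (6.32e-6)/(4π·8.85×10^-12·(0.144)²) = 2.74×10^6 N/C.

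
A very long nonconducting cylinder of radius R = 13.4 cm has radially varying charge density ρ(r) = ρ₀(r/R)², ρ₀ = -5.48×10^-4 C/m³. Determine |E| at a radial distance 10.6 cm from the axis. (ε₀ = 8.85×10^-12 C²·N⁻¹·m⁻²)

E ≈ 1.03×10^6 N/C

Take a coaxial cylindrical Gaussian surface of radius r = 10.6 cm and length L (r < R).
Integrating ρ over the cross-section to radius r: λ_enc = (2πρ₀/R²) ∫₀^r r'^3 dr' = 2πρ₀ r^4/(4·R²) = -6.052×10^-6 C/m.
Since E is radial and uniform over the curved surface, Φ = E·2πrL = Q_enc/ε₀ = λ_enc L/ε₀.
E = |λ_enc|/(2πε₀r) = (6.052×10^-6)/(2π·8.85×10^-12·0.106) = 1.03e6 N/C.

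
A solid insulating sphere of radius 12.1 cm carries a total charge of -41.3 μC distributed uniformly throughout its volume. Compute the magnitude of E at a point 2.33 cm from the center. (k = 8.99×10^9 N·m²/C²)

Use a concentric Gaussian sphere at r = 2.33 cm (r < R).
Only the charge within r is enclosed: Q_enc = Q·(r/R)³ = (-41.3 μC)·(2.33 cm/12.1 cm)³ = -2.949×10^-7 C.
By Gauss's law, ∮E·dA = E·4πr² = Q_enc/ε₀.
E = k|Q_enc|/r² = (8.99×10^9)(2.949×10^-7)/(0.0233)² = 4.88e6 N/C.

E ≈ 4.88×10^6 N/C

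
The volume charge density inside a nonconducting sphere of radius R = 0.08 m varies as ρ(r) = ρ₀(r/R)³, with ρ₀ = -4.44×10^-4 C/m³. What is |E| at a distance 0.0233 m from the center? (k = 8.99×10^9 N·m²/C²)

Symmetry ⇒ E = E(r) r̂. Gaussian sphere of radius r = 0.0233 m (r < R).
Integrate the density: Q_enc = 4π ∫₀^r ρ₀(r'/R)^3 r'² dr' = 4πρ₀ r^6/(6·R³) = -2.906×10^-10 C.
Since E is radial and uniform over the Gaussian sphere, Φ = E·4πr² = Q_enc/ε₀.
E = k|Q_enc|/r² = (8.99×10^9)(2.906×10^-10)/(0.0233)² = 4.81×10^3 N/C.

E ≈ 4.81×10^3 N/C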